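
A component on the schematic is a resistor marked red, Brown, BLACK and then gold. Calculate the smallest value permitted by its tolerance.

19.95 Ω

Red → 2 (first significant figure)
Brown → 1 (second significant figure)
Black → ×1 multiplier
Gold → ±5% tolerance
21 × 1 = 21 Ω
Smallest = 21 × (1 − 5/100) = 19.95 Ω.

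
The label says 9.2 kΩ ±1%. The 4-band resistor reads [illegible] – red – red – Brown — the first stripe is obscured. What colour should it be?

white

9200 Ω = 92 × 10^2.
The first band gives digit 9 of the significand, and 9 is white.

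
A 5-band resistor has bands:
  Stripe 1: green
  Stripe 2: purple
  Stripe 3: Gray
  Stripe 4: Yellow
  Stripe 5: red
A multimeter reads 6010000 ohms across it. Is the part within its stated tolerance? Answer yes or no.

no

Green → 5 (first significant figure)
Violet → 7 (second significant figure)
Grey → 8 (third significant figure)
Yellow → ×10^4 multiplier
Red → ±2% tolerance
578 × 10000 = 5780000 Ω
Allowed range: 5664400 Ω to 5895600 Ω.
6010000 ohms lies outside that range.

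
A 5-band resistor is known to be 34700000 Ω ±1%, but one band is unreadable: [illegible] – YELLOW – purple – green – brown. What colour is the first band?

orange

34700000 Ω = 347 × 10^5.
The first band gives digit 3 of the significand, and 3 is orange.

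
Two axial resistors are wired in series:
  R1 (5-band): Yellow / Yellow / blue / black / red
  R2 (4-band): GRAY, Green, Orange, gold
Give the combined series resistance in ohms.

85446 Ω

R1: yellow, yellow, blue → 446; black ×1 → 446 Ω.
R2: grey, green → 85; orange ×10^3 → 85000 Ω.
Series: 446 + 85000 = 85446 Ω.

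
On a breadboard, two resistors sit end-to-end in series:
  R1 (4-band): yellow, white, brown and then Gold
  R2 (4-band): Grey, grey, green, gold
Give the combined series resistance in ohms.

8800490 Ω

R1: yellow, white → 49; brown ×10 → 490 Ω.
R2: grey, grey → 88; green ×10^5 → 8800000 Ω.
Series: 490 + 8800000 = 8800490 Ω.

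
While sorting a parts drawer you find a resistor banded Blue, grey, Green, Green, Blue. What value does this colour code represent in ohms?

68500000 Ω

Blue → 6 (first significant figure)
Grey → 8 (second significant figure)
Green → 5 (third significant figure)
Green → ×10^5 multiplier
685 × 100000 = 68500000 Ω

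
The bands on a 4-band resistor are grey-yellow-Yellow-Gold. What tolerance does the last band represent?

The last band, gold, is the tolerance band.
Gold corresponds to ±5%.

±5%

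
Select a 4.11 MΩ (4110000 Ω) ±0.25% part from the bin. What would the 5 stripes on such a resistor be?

4110000 Ω = 411 × 10^4.
4 → yellow
1 → brown
1 → brown
Multiplier 10^4 → yellow.
±0.25% tolerance → blue.

yellow, brown, brown, yellow, blue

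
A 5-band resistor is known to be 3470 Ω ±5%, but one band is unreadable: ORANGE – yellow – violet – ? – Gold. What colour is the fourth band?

3470 Ω = 347 × 10^1.
The fourth band is the multiplier, 10^1, which is brown.

brown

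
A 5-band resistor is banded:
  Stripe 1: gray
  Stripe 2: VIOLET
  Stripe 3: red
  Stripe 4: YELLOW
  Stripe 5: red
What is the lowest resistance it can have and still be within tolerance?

8545600 Ω

Grey → 8 (first significant figure)
Violet → 7 (second significant figure)
Red → 2 (third significant figure)
Yellow → ×10^4 multiplier
Red → ±2% tolerance
872 × 10000 = 8720000 Ω
Lowest = 8720000 × (1 − 2/100) = 8545600 Ω.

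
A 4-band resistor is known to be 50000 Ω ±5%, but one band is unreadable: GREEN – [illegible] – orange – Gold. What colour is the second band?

50000 Ω = 50 × 10^3.
The second band gives digit 0 of the significand, and 0 is black.

black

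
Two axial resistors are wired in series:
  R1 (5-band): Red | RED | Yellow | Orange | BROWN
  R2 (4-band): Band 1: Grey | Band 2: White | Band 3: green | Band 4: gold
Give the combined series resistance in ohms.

9124000 Ω

R1: red, red, yellow → 224; orange ×10^3 → 224000 Ω.
R2: grey, white → 89; green ×10^5 → 8900000 Ω.
Series: 224000 + 8900000 = 9124000 Ω.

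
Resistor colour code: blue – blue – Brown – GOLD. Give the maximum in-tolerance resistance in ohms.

693 Ω

Blue → 6 (first significant figure)
Blue → 6 (second significant figure)
Brown → ×10 multiplier
Gold → ±5% tolerance
66 × 10 = 660 Ω
Maximum = 660 × (1 + 5/100) = 693 Ω.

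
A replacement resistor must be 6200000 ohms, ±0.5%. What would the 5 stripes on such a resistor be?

blue, red, black, yellow, green

6200000 Ω = 620 × 10^4.
6 → blue
2 → red
0 → black
Multiplier 10^4 → yellow.
±0.5% tolerance → green.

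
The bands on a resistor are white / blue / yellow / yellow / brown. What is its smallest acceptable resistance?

9543600 Ω

White → 9 (first significant figure)
Blue → 6 (second significant figure)
Yellow → 4 (third significant figure)
Yellow → ×10^4 multiplier
Brown → ±1% tolerance
964 × 10000 = 9640000 Ω
Smallest = 9640000 × (1 − 1/100) = 9543600 Ω.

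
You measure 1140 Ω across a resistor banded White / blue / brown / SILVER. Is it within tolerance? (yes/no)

White → 9 (first significant figure)
Blue → 6 (second significant figure)
Brown → ×10 multiplier
Silver → ±10% tolerance
96 × 10 = 960 Ω
Allowed range: 864 Ω to 1056 Ω.
1140 Ω lies outside that range.

no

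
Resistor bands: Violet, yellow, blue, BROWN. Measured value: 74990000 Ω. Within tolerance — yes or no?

no

Violet → 7 (first significant figure)
Yellow → 4 (second significant figure)
Blue → ×10^6 multiplier
Brown → ±1% tolerance
74 × 1000000 = 74000000 Ω
Allowed range: 73260000 Ω to 74740000 Ω.
74990000 Ω lies outside that range.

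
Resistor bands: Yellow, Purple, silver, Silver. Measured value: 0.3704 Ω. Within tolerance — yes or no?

Yellow → 4 (first significant figure)
Violet → 7 (second significant figure)
Silver → ×0.01 multiplier
Silver → ±10% tolerance
47 × 0.01 = 0.47 Ω
Allowed range: 0.423 Ω to 0.517 Ω.
0.3704 Ω lies outside that range.

no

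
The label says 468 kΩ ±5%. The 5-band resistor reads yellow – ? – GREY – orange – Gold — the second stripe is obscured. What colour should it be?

blue

468000 Ω = 468 × 10^3.
The second band gives digit 6 of the significand, and 6 is blue.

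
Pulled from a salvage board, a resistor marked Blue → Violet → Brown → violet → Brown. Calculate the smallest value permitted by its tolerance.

Blue → 6 (first significant figure)
Violet → 7 (second significant figure)
Brown → 1 (third significant figure)
Violet → ×10^7 multiplier
Brown → ±1% tolerance
671 × 10000000 = 6710000000 Ω
Smallest = 6710000000 × (1 − 1/100) = 6642900000 Ω.

6642900000 Ω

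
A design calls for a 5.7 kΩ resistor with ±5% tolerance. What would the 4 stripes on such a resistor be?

5700 Ω = 57 × 10^2.
5 → green
7 → violet
Multiplier 10^2 → red.
±5% tolerance → gold.

green, violet, red, gold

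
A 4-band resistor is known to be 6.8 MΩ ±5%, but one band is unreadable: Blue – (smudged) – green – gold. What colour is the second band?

6800000 Ω = 68 × 10^5.
The second band gives digit 8 of the significand, and 8 is grey.

grey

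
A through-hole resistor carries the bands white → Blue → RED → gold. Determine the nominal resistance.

White → 9 (first significant figure)
Blue → 6 (second significant figure)
Red → ×10^2 multiplier
96 × 100 = 9600 Ω

9600 Ω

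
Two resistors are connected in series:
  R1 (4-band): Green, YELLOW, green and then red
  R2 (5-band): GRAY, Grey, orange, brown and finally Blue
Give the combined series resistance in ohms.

R1: green, yellow → 54; green ×10^5 → 5400000 Ω.
R2: grey, grey, orange → 883; brown ×10 → 8830 Ω.
Series: 5400000 + 8830 = 5408830 Ω.

5408830 Ω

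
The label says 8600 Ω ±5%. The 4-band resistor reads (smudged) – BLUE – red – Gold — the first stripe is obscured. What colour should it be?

grey

8600 Ω = 86 × 10^2.
The first band gives digit 8 of the significand, and 8 is grey.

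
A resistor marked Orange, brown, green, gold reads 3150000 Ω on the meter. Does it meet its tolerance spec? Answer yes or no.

yes

Orange → 3 (first significant figure)
Brown → 1 (second significant figure)
Green → ×10^5 multiplier
Gold → ±5% tolerance
31 × 100000 = 3100000 Ω
Allowed range: 2945000 Ω to 3255000 Ω.
3150000 Ω lies inside that range.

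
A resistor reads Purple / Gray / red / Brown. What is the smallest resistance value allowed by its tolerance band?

Violet → 7 (first significant figure)
Grey → 8 (second significant figure)
Red → ×10^2 multiplier
Brown → ±1% tolerance
78 × 100 = 7800 Ω
Smallest = 7800 × (1 − 1/100) = 7722 Ω.

7722 Ω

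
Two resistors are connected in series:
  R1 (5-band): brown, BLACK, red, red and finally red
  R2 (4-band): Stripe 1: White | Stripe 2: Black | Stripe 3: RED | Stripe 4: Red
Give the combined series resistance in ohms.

19200 Ω

R1: brown, black, red → 102; red ×10^2 → 10200 Ω.
R2: white, black → 90; red ×10^2 → 9000 Ω.
Series: 10200 + 9000 = 19200 Ω.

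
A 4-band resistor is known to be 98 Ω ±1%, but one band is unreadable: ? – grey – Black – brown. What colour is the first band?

white

98 Ω = 98 × 10^0.
The first band gives digit 9 of the significand, and 9 is white.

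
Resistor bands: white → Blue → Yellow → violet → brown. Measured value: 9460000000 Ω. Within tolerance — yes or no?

no

White → 9 (first significant figure)
Blue → 6 (second significant figure)
Yellow → 4 (third significant figure)
Violet → ×10^7 multiplier
Brown → ±1% tolerance
964 × 10000000 = 9640000000 Ω
Allowed range: 9543600000 Ω to 9736400000 Ω.
9460000000 Ω lies outside that range.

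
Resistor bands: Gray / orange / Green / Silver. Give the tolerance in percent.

The last band, silver, is the tolerance band.
Silver corresponds to ±10%.

±10%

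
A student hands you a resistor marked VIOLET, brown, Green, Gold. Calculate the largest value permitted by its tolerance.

7455000 Ω

Violet → 7 (first significant figure)
Brown → 1 (second significant figure)
Green → ×10^5 multiplier
Gold → ±5% tolerance
71 × 100000 = 7100000 Ω
Largest = 7100000 × (1 + 5/100) = 7455000 Ω.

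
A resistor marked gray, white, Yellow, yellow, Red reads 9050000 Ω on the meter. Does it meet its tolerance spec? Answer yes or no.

yes

Grey → 8 (first significant figure)
White → 9 (second significant figure)
Yellow → 4 (third significant figure)
Yellow → ×10^4 multiplier
Red → ±2% tolerance
894 × 10000 = 8940000 Ω
Allowed range: 8761200 Ω to 9118800 Ω.
9050000 Ω lies inside that range.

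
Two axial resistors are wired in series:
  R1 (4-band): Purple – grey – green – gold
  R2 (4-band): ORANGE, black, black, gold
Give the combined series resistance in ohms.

7800030 Ω

R1: violet, grey → 78; green ×10^5 → 7800000 Ω.
R2: orange, black → 30; black ×1 → 30 Ω.
Series: 7800000 + 30 = 7800030 Ω.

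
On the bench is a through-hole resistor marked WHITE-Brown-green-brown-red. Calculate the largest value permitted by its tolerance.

9333 Ω

White → 9 (first significant figure)
Brown → 1 (second significant figure)
Green → 5 (third significant figure)
Brown → ×10 multiplier
Red → ±2% tolerance
915 × 10 = 9150 Ω
Largest = 9150 × (1 + 2/100) = 9333 Ω.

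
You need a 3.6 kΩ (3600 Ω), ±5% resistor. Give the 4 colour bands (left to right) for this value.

orange, blue, red, gold

3600 Ω = 36 × 10^2.
3 → orange
6 → blue
Multiplier 10^2 → red.
±5% tolerance → gold.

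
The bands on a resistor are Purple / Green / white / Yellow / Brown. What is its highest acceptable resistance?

Violet → 7 (first significant figure)
Green → 5 (second significant figure)
White → 9 (third significant figure)
Yellow → ×10^4 multiplier
Brown → ±1% tolerance
759 × 10000 = 7590000 Ω
Highest = 7590000 × (1 + 1/100) = 7665900 Ω.

7665900 Ω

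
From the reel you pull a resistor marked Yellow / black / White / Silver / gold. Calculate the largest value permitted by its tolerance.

4.2945 Ω

Yellow → 4 (first significant figure)
Black → 0 (second significant figure)
White → 9 (third significant figure)
Silver → ×0.01 multiplier
Gold → ±5% tolerance
409 × 0.01 = 4.09 Ω
Largest = 4.09 × (1 + 5/100) = 4.2945 Ω.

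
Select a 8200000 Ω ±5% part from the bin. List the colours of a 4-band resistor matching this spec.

8200000 Ω = 82 × 10^5.
8 → grey
2 → red
Multiplier 10^5 → green.
±5% tolerance → gold.

grey, red, green, gold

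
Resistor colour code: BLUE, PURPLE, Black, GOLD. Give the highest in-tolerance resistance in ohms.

70.35 Ω

Blue → 6 (first significant figure)
Violet → 7 (second significant figure)
Black → ×1 multiplier
Gold → ±5% tolerance
67 × 1 = 67 Ω
Highest = 67 × (1 + 5/100) = 70.35 Ω.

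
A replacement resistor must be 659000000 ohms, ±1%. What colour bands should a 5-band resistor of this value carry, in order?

blue, green, white, blue, brown

659000000 Ω = 659 × 10^6.
6 → blue
5 → green
9 → white
Multiplier 10^6 → blue.
±1% tolerance → brown.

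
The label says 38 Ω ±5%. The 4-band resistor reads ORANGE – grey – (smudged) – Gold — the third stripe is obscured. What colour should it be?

38 Ω = 38 × 10^0.
The third band is the multiplier, 10^0, which is black.

black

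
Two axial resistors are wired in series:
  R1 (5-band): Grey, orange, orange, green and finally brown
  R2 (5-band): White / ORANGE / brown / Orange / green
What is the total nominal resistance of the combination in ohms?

84231000 Ω

R1: grey, orange, orange → 833; green ×10^5 → 83300000 Ω.
R2: white, orange, brown → 931; orange ×10^3 → 931000 Ω.
Series: 83300000 + 931000 = 84231000 Ω.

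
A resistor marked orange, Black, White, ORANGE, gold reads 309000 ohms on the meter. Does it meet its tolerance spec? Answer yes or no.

yes

Orange → 3 (first significant figure)
Black → 0 (second significant figure)
White → 9 (third significant figure)
Orange → ×10^3 multiplier
Gold → ±5% tolerance
309 × 1000 = 309000 Ω
Allowed range: 293550 Ω to 324450 Ω.
309000 ohms lies inside that range.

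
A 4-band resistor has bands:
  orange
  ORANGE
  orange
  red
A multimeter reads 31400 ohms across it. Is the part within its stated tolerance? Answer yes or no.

no

Orange → 3 (first significant figure)
Orange → 3 (second significant figure)
Orange → ×10^3 multiplier
Red → ±2% tolerance
33 × 1000 = 33000 Ω
Allowed range: 32340 Ω to 33660 Ω.
31400 ohms lies outside that range.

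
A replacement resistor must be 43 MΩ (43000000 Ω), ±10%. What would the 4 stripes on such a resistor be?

yellow, orange, blue, silver

43000000 Ω = 43 × 10^6.
4 → yellow
3 → orange
Multiplier 10^6 → blue.
±10% tolerance → silver.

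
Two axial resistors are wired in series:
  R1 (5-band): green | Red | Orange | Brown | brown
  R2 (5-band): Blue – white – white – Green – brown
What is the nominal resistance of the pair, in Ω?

R1: green, red, orange → 523; brown ×10 → 5230 Ω.
R2: blue, white, white → 699; green ×10^5 → 69900000 Ω.
Series: 5230 + 69900000 = 69905230 Ω.

69905230 Ω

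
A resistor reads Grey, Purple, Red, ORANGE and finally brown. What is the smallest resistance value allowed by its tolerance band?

Grey → 8 (first significant figure)
Violet → 7 (second significant figure)
Red → 2 (third significant figure)
Orange → ×10^3 multiplier
Brown → ±1% tolerance
872 × 1000 = 872000 Ω
Smallest = 872000 × (1 − 1/100) = 863280 Ω.

863280 Ω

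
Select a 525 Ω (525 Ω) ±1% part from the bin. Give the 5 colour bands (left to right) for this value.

green, red, green, black, brown

525 Ω = 525 × 10^0.
5 → green
2 → red
5 → green
Multiplier 10^0 → black.
±1% tolerance → brown.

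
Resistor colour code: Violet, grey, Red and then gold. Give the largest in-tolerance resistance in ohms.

Violet → 7 (first significant figure)
Grey → 8 (second significant figure)
Red → ×10^2 multiplier
Gold → ±5% tolerance
78 × 100 = 7800 Ω
Largest = 7800 × (1 + 5/100) = 8190 Ω.

8190 Ω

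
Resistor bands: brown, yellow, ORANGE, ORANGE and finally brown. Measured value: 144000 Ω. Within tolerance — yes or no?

yes

Brown → 1 (first significant figure)
Yellow → 4 (second significant figure)
Orange → 3 (third significant figure)
Orange → ×10^3 multiplier
Brown → ±1% tolerance
143 × 1000 = 143000 Ω
Allowed range: 141570 Ω to 144430 Ω.
144000 Ω lies inside that range.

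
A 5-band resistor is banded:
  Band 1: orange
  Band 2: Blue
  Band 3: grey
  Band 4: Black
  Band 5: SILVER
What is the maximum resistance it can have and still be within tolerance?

Orange → 3 (first significant figure)
Blue → 6 (second significant figure)
Grey → 8 (third significant figure)
Black → ×1 multiplier
Silver → ±10% tolerance
368 × 1 = 368 Ω
Maximum = 368 × (1 + 10/100) = 404.8 Ω.

404.8 Ω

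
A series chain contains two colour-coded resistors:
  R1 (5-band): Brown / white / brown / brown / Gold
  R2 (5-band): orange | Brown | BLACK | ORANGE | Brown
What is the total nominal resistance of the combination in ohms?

311910 Ω

R1: brown, white, brown → 191; brown ×10 → 1910 Ω.
R2: orange, brown, black → 310; orange ×10^3 → 310000 Ω.
Series: 1910 + 310000 = 311910 Ω.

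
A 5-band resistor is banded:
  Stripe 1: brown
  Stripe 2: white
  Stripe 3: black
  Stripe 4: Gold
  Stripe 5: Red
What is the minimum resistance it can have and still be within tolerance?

18.62 Ω

Brown → 1 (first significant figure)
White → 9 (second significant figure)
Black → 0 (third significant figure)
Gold → ×0.1 multiplier
Red → ±2% tolerance
190 × 0.1 = 19 Ω
Minimum = 19 × (1 − 2/100) = 18.62 Ω.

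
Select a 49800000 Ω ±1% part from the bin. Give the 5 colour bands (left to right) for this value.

yellow, white, grey, green, brown

49800000 Ω = 498 × 10^5.
4 → yellow
9 → white
8 → grey
Multiplier 10^5 → green.
±1% tolerance → brown.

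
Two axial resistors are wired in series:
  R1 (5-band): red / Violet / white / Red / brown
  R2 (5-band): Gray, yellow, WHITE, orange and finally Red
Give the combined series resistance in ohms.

R1: red, violet, white → 279; red ×10^2 → 27900 Ω.
R2: grey, yellow, white → 849; orange ×10^3 → 849000 Ω.
Series: 27900 + 849000 = 876900 Ω.

876900 Ω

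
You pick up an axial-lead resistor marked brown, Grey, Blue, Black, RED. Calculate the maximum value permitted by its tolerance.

189.72 Ω

Brown → 1 (first significant figure)
Grey → 8 (second significant figure)
Blue → 6 (third significant figure)
Black → ×1 multiplier
Red → ±2% tolerance
186 × 1 = 186 Ω
Maximum = 186 × (1 + 2/100) = 189.72 Ω.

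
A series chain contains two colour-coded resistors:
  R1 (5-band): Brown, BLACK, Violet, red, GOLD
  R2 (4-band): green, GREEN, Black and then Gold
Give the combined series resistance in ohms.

R1: brown, black, violet → 107; red ×10^2 → 10700 Ω.
R2: green, green → 55; black ×1 → 55 Ω.
Series: 10700 + 55 = 10755 Ω.

10755 Ω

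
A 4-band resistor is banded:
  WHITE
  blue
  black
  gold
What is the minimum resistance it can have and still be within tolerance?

White → 9 (first significant figure)
Blue → 6 (second significant figure)
Black → ×1 multiplier
Gold → ±5% tolerance
96 × 1 = 96 Ω
Minimum = 96 × (1 − 5/100) = 91.2 Ω.

91.2 Ω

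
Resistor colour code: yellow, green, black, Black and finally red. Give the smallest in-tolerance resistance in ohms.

441 Ω

Yellow → 4 (first significant figure)
Green → 5 (second significant figure)
Black → 0 (third significant figure)
Black → ×1 multiplier
Red → ±2% tolerance
450 × 1 = 450 Ω
Smallest = 450 × (1 − 2/100) = 441 Ω.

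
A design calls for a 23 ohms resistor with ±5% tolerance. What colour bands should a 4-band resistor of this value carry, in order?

23 Ω = 23 × 10^0.
2 → red
3 → orange
Multiplier 10^0 → black.
±5% tolerance → gold.

red, orange, black, gold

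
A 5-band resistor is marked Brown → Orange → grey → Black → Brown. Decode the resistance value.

138 Ω

Brown → 1 (first significant figure)
Orange → 3 (second significant figure)
Grey → 8 (third significant figure)
Black → ×1 multiplier
138 × 1 = 138 Ω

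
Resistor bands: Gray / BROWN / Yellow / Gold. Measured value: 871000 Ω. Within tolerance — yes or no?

no

Grey → 8 (first significant figure)
Brown → 1 (second significant figure)
Yellow → ×10^4 multiplier
Gold → ±5% tolerance
81 × 10000 = 810000 Ω
Allowed range: 769500 Ω to 850500 Ω.
871000 Ω lies outside that range.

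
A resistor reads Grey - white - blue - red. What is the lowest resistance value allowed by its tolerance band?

Grey → 8 (first significant figure)
White → 9 (second significant figure)
Blue → ×10^6 multiplier
Red → ±2% tolerance
89 × 1000000 = 89000000 Ω
Lowest = 89000000 × (1 − 2/100) = 87220000 Ω.

87220000 Ω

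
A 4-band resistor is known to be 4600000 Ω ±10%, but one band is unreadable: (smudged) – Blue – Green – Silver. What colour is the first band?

4600000 Ω = 46 × 10^5.
The first band gives digit 4 of the significand, and 4 is yellow.

yellow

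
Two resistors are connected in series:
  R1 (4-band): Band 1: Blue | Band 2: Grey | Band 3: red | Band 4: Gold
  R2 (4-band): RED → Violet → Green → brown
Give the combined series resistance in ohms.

2706800 Ω

R1: blue, grey → 68; red ×10^2 → 6800 Ω.
R2: red, violet → 27; green ×10^5 → 2700000 Ω.
Series: 6800 + 2700000 = 2706800 Ω.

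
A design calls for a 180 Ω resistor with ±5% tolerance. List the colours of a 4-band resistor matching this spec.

180 Ω = 18 × 10^1.
1 → brown
8 → grey
Multiplier 10^1 → brown.
±5% tolerance → gold.

brown, grey, brown, gold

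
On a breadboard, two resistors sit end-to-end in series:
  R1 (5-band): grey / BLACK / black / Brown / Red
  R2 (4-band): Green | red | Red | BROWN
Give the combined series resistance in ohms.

R1: grey, black, black → 800; brown ×10 → 8000 Ω.
R2: green, red → 52; red ×10^2 → 5200 Ω.
Series: 8000 + 5200 = 13200 Ω.

13200 Ω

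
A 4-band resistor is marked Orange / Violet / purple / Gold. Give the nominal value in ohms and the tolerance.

Orange → 3 (first significant figure)
Violet → 7 (second significant figure)
Violet → ×10^7 multiplier
Gold → ±5% tolerance
37 × 10000000 = 370000000 Ω

370000000 Ω ±5%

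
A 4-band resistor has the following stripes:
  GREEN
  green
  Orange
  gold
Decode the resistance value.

55000 Ω

Green → 5 (first significant figure)
Green → 5 (second significant figure)
Orange → ×10^3 multiplier
55 × 1000 = 55000 Ω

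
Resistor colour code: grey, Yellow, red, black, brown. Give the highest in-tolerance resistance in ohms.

850.42 Ω

Grey → 8 (first significant figure)
Yellow → 4 (second significant figure)
Red → 2 (third significant figure)
Black → ×1 multiplier
Brown → ±1% tolerance
842 × 1 = 842 Ω
Highest = 842 × (1 + 1/100) = 850.42 Ω.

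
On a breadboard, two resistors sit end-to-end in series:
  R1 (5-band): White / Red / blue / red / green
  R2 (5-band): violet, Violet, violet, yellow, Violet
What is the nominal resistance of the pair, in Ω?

R1: white, red, blue → 926; red ×10^2 → 92600 Ω.
R2: violet, violet, violet → 777; yellow ×10^4 → 7770000 Ω.
Series: 92600 + 7770000 = 7862600 Ω.

7862600 Ω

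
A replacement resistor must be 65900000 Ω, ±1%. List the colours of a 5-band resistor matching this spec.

65900000 Ω = 659 × 10^5.
6 → blue
5 → green
9 → white
Multiplier 10^5 → green.
±1% tolerance → brown.

blue, green, white, green, brown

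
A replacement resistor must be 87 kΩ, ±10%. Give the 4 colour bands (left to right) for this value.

grey, violet, orange, silver

87000 Ω = 87 × 10^3.
8 → grey
7 → violet
Multiplier 10^3 → orange.
±10% tolerance → silver.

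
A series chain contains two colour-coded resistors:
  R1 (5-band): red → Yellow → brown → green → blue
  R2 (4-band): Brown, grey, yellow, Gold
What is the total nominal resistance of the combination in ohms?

R1: red, yellow, brown → 241; green ×10^5 → 24100000 Ω.
R2: brown, grey → 18; yellow ×10^4 → 180000 Ω.
Series: 24100000 + 180000 = 24280000 Ω.

24280000 Ω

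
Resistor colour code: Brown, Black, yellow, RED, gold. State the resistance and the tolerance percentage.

Brown → 1 (first significant figure)
Black → 0 (second significant figure)
Yellow → 4 (third significant figure)
Red → ×10^2 multiplier
Gold → ±5% tolerance
104 × 100 = 10400 Ω

10400 Ω ±5%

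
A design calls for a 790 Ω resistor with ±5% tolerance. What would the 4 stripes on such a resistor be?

violet, white, brown, gold

790 Ω = 79 × 10^1.
7 → violet
9 → white
Multiplier 10^1 → brown.
±5% tolerance → gold.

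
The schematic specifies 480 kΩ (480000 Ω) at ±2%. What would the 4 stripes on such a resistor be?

480000 Ω = 48 × 10^4.
4 → yellow
8 → grey
Multiplier 10^4 → yellow.
±2% tolerance → red.

yellow, grey, yellow, red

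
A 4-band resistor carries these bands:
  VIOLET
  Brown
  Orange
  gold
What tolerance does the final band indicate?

The last band, gold, is the tolerance band.
Gold corresponds to ±5%.

±5%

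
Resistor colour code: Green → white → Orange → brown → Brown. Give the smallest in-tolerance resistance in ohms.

5870.7 Ω

Green → 5 (first significant figure)
White → 9 (second significant figure)
Orange → 3 (third significant figure)
Brown → ×10 multiplier
Brown → ±1% tolerance
593 × 10 = 5930 Ω
Smallest = 5930 × (1 − 1/100) = 5870.7 Ω.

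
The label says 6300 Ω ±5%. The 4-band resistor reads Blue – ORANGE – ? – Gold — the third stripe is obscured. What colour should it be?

6300 Ω = 63 × 10^2.
The third band is the multiplier, 10^2, which is red.

red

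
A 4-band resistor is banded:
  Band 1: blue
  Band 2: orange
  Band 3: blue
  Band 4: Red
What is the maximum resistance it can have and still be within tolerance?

Blue → 6 (first significant figure)
Orange → 3 (second significant figure)
Blue → ×10^6 multiplier
Red → ±2% tolerance
63 × 1000000 = 63000000 Ω
Maximum = 63000000 × (1 + 2/100) = 64260000 Ω.

64260000 Ω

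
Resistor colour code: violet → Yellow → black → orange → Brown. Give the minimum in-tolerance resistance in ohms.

Violet → 7 (first significant figure)
Yellow → 4 (second significant figure)
Black → 0 (third significant figure)
Orange → ×10^3 multiplier
Brown → ±1% tolerance
740 × 1000 = 740000 Ω
Minimum = 740000 × (1 − 1/100) = 732600 Ω.

732600 Ω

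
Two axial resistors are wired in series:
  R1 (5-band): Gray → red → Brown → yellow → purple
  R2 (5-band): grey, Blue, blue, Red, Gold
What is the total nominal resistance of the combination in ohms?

8296600 Ω

R1: grey, red, brown → 821; yellow ×10^4 → 8210000 Ω.
R2: grey, blue, blue → 866; red ×10^2 → 86600 Ω.
Series: 8210000 + 86600 = 8296600 Ω.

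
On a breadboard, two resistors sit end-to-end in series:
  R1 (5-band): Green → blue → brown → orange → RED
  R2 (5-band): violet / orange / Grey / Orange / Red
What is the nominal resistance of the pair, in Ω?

1299000 Ω

R1: green, blue, brown → 561; orange ×10^3 → 561000 Ω.
R2: violet, orange, grey → 738; orange ×10^3 → 738000 Ω.
Series: 561000 + 738000 = 1299000 Ω.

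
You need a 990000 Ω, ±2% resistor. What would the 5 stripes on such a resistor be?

white, white, black, orange, red

990000 Ω = 990 × 10^3.
9 → white
9 → white
0 → black
Multiplier 10^3 → orange.
±2% tolerance → red.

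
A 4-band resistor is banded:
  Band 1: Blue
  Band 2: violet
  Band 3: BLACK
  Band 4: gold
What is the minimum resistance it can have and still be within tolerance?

63.65 Ω

Blue → 6 (first significant figure)
Violet → 7 (second significant figure)
Black → ×1 multiplier
Gold → ±5% tolerance
67 × 1 = 67 Ω
Minimum = 67 × (1 − 5/100) = 63.65 Ω.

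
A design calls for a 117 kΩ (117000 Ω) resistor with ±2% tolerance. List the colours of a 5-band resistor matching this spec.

brown, brown, violet, orange, red

117000 Ω = 117 × 10^3.
1 → brown
1 → brown
7 → violet
Multiplier 10^3 → orange.
±2% tolerance → red.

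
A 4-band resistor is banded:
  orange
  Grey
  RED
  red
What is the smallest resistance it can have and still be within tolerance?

Orange → 3 (first significant figure)
Grey → 8 (second significant figure)
Red → ×10^2 multiplier
Red → ±2% tolerance
38 × 100 = 3800 Ω
Smallest = 3800 × (1 − 2/100) = 3724 Ω.

3724 Ω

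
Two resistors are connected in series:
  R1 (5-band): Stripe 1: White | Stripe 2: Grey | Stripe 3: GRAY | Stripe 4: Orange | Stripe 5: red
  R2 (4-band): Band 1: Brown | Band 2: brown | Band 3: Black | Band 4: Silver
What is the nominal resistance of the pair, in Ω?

R1: white, grey, grey → 988; orange ×10^3 → 988000 Ω.
R2: brown, brown → 11; black ×1 → 11 Ω.
Series: 988000 + 11 = 988011 Ω.

988011 Ω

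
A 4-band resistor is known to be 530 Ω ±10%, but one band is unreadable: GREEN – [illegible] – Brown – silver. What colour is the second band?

530 Ω = 53 × 10^1.
The second band gives digit 3 of the significand, and 3 is orange.

orange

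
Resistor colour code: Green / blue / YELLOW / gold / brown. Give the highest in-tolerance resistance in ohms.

Green → 5 (first significant figure)
Blue → 6 (second significant figure)
Yellow → 4 (third significant figure)
Gold → ×0.1 multiplier
Brown → ±1% tolerance
564 × 0.1 = 56.4 Ω
Highest = 56.4 × (1 + 1/100) = 56.964 Ω.

56.964 Ω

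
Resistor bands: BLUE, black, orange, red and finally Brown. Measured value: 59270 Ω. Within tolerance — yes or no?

no

Blue → 6 (first significant figure)
Black → 0 (second significant figure)
Orange → 3 (third significant figure)
Red → ×10^2 multiplier
Brown → ±1% tolerance
603 × 100 = 60300 Ω
Allowed range: 59697 Ω to 60903 Ω.
59270 Ω lies outside that range.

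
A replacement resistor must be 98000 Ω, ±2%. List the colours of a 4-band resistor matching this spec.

white, grey, orange, red

98000 Ω = 98 × 10^3.
9 → white
8 → grey
Multiplier 10^3 → orange.
±2% tolerance → red.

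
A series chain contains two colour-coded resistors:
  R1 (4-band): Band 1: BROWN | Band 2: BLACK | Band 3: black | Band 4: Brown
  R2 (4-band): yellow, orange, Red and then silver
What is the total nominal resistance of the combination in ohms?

R1: brown, black → 10; black ×1 → 10 Ω.
R2: yellow, orange → 43; red ×10^2 → 4300 Ω.
Series: 10 + 4300 = 4310 Ω.

4310 Ω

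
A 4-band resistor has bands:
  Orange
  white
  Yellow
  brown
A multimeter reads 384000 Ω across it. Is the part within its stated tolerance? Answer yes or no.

Orange → 3 (first significant figure)
White → 9 (second significant figure)
Yellow → ×10^4 multiplier
Brown → ±1% tolerance
39 × 10000 = 390000 Ω
Allowed range: 386100 Ω to 393900 Ω.
384000 Ω lies outside that range.

no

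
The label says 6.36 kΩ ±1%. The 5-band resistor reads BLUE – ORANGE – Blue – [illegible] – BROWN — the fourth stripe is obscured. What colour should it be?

brown

6360 Ω = 636 × 10^1.
The fourth band is the multiplier, 10^1, which is brown.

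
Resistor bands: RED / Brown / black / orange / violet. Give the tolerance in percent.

±0.1%

The last band, violet, is the tolerance band.
Violet corresponds to ±0.1%.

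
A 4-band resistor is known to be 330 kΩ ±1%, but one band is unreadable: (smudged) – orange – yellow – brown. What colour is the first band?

330000 Ω = 33 × 10^4.
The first band gives digit 3 of the significand, and 3 is orange.

orange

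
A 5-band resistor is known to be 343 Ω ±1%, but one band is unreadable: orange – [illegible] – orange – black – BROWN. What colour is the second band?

yellow

343 Ω = 343 × 10^0.
The second band gives digit 4 of the significand, and 4 is yellow.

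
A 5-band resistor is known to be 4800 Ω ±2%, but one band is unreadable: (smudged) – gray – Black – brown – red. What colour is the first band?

4800 Ω = 480 × 10^1.
The first band gives digit 4 of the significand, and 4 is yellow.

yellow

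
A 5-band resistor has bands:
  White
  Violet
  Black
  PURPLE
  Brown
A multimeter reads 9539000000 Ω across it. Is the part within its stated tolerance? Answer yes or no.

White → 9 (first significant figure)
Violet → 7 (second significant figure)
Black → 0 (third significant figure)
Violet → ×10^7 multiplier
Brown → ±1% tolerance
970 × 10000000 = 9700000000 Ω
Allowed range: 9603000000 Ω to 9797000000 Ω.
9539000000 Ω lies outside that range.

no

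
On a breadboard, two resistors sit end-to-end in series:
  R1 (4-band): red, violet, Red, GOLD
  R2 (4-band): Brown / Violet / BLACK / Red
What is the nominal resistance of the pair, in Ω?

R1: red, violet → 27; red ×10^2 → 2700 Ω.
R2: brown, violet → 17; black ×1 → 17 Ω.
Series: 2700 + 17 = 2717 Ω.

2717 Ω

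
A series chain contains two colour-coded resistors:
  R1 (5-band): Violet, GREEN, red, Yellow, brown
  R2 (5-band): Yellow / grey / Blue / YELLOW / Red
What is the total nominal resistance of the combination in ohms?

12380000 Ω

R1: violet, green, red → 752; yellow ×10^4 → 7520000 Ω.
R2: yellow, grey, blue → 486; yellow ×10^4 → 4860000 Ω.
Series: 7520000 + 4860000 = 12380000 Ω.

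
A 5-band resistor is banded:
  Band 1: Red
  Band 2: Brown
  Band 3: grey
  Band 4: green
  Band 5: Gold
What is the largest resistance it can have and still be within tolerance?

Red → 2 (first significant figure)
Brown → 1 (second significant figure)
Grey → 8 (third significant figure)
Green → ×10^5 multiplier
Gold → ±5% tolerance
218 × 100000 = 21800000 Ω
Largest = 21800000 × (1 + 5/100) = 22890000 Ω.

22890000 Ω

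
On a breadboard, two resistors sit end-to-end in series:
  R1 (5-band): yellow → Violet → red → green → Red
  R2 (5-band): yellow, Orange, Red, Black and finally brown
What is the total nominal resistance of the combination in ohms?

R1: yellow, violet, red → 472; green ×10^5 → 47200000 Ω.
R2: yellow, orange, red → 432; black ×1 → 432 Ω.
Series: 47200000 + 432 = 47200432 Ω.

47200432 Ω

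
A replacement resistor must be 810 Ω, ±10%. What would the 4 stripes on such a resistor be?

grey, brown, brown, silver

810 Ω = 81 × 10^1.
8 → grey
1 → brown
Multiplier 10^1 → brown.
±10% tolerance → silver.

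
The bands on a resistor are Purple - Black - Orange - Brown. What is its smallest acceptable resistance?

Violet → 7 (first significant figure)
Black → 0 (second significant figure)
Orange → ×10^3 multiplier
Brown → ±1% tolerance
70 × 1000 = 70000 Ω
Smallest = 70000 × (1 − 1/100) = 69300 Ω.

69300 Ω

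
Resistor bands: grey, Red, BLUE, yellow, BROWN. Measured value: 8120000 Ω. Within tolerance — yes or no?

no

Grey → 8 (first significant figure)
Red → 2 (second significant figure)
Blue → 6 (third significant figure)
Yellow → ×10^4 multiplier
Brown → ±1% tolerance
826 × 10000 = 8260000 Ω
Allowed range: 8177400 Ω to 8342600 Ω.
8120000 Ω lies outside that range.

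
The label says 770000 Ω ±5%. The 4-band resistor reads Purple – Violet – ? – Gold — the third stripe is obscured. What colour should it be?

770000 Ω = 77 × 10^4.
The third band is the multiplier, 10^4, which is yellow.

yellow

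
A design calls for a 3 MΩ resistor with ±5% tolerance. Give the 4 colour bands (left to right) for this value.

3000000 Ω = 30 × 10^5.
3 → orange
0 → black
Multiplier 10^5 → green.
±5% tolerance → gold.

orange, black, green, gold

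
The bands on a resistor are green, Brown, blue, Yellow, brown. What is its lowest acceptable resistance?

Green → 5 (first significant figure)
Brown → 1 (second significant figure)
Blue → 6 (third significant figure)
Yellow → ×10^4 multiplier
Brown → ±1% tolerance
516 × 10000 = 5160000 Ω
Lowest = 5160000 × (1 − 1/100) = 5108400 Ω.

5108400 Ω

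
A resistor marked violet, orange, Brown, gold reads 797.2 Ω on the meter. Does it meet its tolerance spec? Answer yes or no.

no

Violet → 7 (first significant figure)
Orange → 3 (second significant figure)
Brown → ×10 multiplier
Gold → ±5% tolerance
73 × 10 = 730 Ω
Allowed range: 693.5 Ω to 766.5 Ω.
797.2 Ω lies outside that range.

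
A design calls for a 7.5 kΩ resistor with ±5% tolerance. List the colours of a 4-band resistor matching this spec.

violet, green, red, gold

7500 Ω = 75 × 10^2.
7 → violet
5 → green
Multiplier 10^2 → red.
±5% tolerance → gold.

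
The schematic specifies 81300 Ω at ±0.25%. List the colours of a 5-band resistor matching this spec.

81300 Ω = 813 × 10^2.
8 → grey
1 → brown
3 → orange
Multiplier 10^2 → red.
±0.25% tolerance → blue.

grey, brown, orange, red, blue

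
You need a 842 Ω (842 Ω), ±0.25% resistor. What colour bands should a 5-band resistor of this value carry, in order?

grey, yellow, red, black, blue

842 Ω = 842 × 10^0.
8 → grey
4 → yellow
2 → red
Multiplier 10^0 → black.
±0.25% tolerance → blue.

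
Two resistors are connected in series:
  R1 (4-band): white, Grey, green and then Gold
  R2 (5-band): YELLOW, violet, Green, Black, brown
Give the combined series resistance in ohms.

9800475 Ω

R1: white, grey → 98; green ×10^5 → 9800000 Ω.
R2: yellow, violet, green → 475; black ×1 → 475 Ω.
Series: 9800000 + 475 = 9800475 Ω.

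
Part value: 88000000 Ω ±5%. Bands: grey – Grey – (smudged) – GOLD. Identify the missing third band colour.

88000000 Ω = 88 × 10^6.
The third band is the multiplier, 10^6, which is blue.

blue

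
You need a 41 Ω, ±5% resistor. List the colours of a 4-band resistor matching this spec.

41 Ω = 41 × 10^0.
4 → yellow
1 → brown
Multiplier 10^0 → black.
±5% tolerance → gold.

yellow, brown, black, gold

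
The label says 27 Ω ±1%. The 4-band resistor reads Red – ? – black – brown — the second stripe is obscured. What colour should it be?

violet

27 Ω = 27 × 10^0.
The second band gives digit 7 of the significand, and 7 is violet.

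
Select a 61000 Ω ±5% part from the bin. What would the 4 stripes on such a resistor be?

blue, brown, orange, gold

61000 Ω = 61 × 10^3.
6 → blue
1 → brown
Multiplier 10^3 → orange.
±5% tolerance → gold.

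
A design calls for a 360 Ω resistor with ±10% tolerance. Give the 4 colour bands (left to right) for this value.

360 Ω = 36 × 10^1.
3 → orange
6 → blue
Multiplier 10^1 → brown.
±10% tolerance → silver.

orange, blue, brown, silver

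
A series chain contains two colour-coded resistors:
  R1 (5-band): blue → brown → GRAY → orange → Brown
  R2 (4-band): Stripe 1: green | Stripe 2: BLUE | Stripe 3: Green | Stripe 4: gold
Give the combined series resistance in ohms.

R1: blue, brown, grey → 618; orange ×10^3 → 618000 Ω.
R2: green, blue → 56; green ×10^5 → 5600000 Ω.
Series: 618000 + 5600000 = 6218000 Ω.

6218000 Ω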